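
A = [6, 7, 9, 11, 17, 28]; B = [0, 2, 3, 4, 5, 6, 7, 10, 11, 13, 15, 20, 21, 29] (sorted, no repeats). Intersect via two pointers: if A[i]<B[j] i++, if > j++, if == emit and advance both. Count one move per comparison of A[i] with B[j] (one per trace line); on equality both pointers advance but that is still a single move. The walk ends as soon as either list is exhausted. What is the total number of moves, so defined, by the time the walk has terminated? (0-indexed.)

16 moves

[i=0,j=0] 6>0 → j++
[i=0,j=1] 6>2 → j++
[i=0,j=2] 6>3 → j++
[i=0,j=3] 6>4 → j++
[i=0,j=4] 6>5 → j++
[i=0,j=5] 6==6 emit → i++,j++
[i=1,j=6] 7==7 emit → i++,j++
[i=2,j=7] 9<10 → i++
[i=3,j=7] 11>10 → j++
[i=3,j=8] 11==11 emit → i++,j++
[i=4,j=9] 17>13 → j++
[i=4,j=10] 17>15 → j++
[i=4,j=11] 17<20 → i++
[i=5,j=11] 28>20 → j++
[i=5,j=12] 28>21 → j++
[i=5,j=13] 28<29 → i++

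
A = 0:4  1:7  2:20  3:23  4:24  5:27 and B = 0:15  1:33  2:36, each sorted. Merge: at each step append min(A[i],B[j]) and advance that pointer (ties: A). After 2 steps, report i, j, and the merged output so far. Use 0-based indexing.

[i=0,j=0] A[i]=4<=B[j]=15 take 4 → i++
[i=1,j=0] A[i]=7<=B[j]=15 take 7 → i++

i=2, j=0, merged so far=[4, 7]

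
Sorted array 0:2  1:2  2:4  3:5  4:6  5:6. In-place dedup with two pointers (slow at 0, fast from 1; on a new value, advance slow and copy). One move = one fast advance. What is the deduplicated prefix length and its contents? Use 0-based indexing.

slow=0 fast=1: a[fast]=2=a[slow] dup, fast++
slow=0 fast=2: a[fast]=4≠a[slow]=2 write a[1]=4, slow++,fast++
slow=1 fast=3: a[fast]=5≠a[slow]=4 write a[2]=5, slow++,fast++
slow=2 fast=4: a[fast]=6≠a[slow]=5 write a[3]=6, slow++,fast++
slow=3 fast=5: a[fast]=6=a[slow] dup, fast++

length 4; prefix = [2, 4, 5, 6]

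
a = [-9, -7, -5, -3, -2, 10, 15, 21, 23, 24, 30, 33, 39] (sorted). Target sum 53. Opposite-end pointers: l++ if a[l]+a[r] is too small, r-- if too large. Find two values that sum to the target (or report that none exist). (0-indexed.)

[0,12] -9+39=30 <53 → l++
[1,12] -7+39=32 <53 → l++
[2,12] -5+39=34 <53 → l++
[3,12] -3+39=36 <53 → l++
[4,12] -2+39=37 <53 → l++
[5,12] 10+39=49 <53 → l++
[6,12] 15+39=54 >53 → r--
[6,11] 15+33=48 <53 → l++
[7,11] 21+33=54 >53 → r--
[7,10] 21+30=51 <53 → l++
[8,10] 23+30=53 → found

(23, 30)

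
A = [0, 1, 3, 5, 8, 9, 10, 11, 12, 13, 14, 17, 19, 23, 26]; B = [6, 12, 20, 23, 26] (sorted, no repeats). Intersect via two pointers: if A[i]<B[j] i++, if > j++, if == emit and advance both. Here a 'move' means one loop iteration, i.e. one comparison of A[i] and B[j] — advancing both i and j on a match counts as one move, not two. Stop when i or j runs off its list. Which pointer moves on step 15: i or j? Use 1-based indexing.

[i=1,j=1] 0<6 → i++
[i=2,j=1] 1<6 → i++
[i=3,j=1] 3<6 → i++
[i=4,j=1] 5<6 → i++
[i=5,j=1] 8>6 → j++
[i=5,j=2] 8<12 → i++
[i=6,j=2] 9<12 → i++
[i=7,j=2] 10<12 → i++
[i=8,j=2] 11<12 → i++
[i=9,j=2] 12==12 emit → i++,j++
[i=10,j=3] 13<20 → i++
[i=11,j=3] 14<20 → i++
[i=12,j=3] 17<20 → i++
[i=13,j=3] 19<20 → i++
[i=14,j=3] 23>20 → j++

j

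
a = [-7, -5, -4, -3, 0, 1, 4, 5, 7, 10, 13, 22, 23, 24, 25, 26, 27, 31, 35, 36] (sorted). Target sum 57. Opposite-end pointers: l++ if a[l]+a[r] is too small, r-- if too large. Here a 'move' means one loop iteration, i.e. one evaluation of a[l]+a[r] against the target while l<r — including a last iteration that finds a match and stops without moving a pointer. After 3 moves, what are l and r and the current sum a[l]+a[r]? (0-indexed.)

[0,19] -7+36=29 <57 → l++
[1,19] -5+36=31 <57 → l++
[2,19] -4+36=32 <57 → l++

l=3, r=19, sum=33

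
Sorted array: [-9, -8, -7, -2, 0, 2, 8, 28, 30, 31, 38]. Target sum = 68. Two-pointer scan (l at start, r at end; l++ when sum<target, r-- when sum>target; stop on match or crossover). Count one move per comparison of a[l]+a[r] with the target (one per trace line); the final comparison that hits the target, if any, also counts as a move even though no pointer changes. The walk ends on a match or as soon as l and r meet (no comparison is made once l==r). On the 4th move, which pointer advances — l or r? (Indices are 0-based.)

l=0 r=10: -9+38=29 <68, l++
l=1 r=10: -8+38=30 <68, l++
l=2 r=10: -7+38=31 <68, l++
l=3 r=10: -2+38=36 <68, l++

l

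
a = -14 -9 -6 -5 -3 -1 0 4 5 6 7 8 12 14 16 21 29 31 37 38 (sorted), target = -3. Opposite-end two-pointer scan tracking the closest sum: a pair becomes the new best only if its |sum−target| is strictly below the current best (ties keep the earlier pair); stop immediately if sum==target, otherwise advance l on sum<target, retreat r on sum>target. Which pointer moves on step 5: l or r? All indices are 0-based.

l=0 r=19: -14+38=24 d=27 *, r--
l=0 r=18: -14+37=23 d=26 *, r--
l=0 r=17: -14+31=17 d=20 *, r--
l=0 r=16: -14+29=15 d=18 *, r--
l=0 r=15: -14+21=7 d=10 *, r--

r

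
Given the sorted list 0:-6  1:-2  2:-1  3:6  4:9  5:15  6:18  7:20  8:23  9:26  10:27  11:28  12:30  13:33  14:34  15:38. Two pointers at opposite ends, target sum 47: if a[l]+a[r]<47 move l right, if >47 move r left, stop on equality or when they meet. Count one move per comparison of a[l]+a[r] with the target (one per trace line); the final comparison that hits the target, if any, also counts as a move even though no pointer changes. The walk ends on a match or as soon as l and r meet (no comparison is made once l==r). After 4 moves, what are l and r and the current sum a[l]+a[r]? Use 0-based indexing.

[0,15] -6+38=32 <47 → l++
[1,15] -2+38=36 <47 → l++
[2,15] -1+38=37 <47 → l++
[3,15] 6+38=44 <47 → l++

l=4, r=15, sum=47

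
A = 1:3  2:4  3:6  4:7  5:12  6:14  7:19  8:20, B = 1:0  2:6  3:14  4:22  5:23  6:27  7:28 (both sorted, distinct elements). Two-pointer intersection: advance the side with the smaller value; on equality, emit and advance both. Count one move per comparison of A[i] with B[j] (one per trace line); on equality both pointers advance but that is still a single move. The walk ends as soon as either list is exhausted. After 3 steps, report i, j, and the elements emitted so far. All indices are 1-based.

i=3, j=2, emitted=[]

i=1 j=1: 3>0, j++
i=1 j=2: 3<6, i++
i=2 j=2: 4<6, i++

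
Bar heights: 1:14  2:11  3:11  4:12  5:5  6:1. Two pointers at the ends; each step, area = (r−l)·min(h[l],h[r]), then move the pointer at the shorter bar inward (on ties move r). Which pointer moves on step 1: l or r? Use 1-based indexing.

r

l=1 r=6: min(14,1)*5=5 best=5 *, r--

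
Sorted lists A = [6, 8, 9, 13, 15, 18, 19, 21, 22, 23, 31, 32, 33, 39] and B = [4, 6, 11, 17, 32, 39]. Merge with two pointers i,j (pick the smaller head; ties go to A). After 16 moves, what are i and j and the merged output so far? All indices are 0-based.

i=12, j=4, merged so far=[4, 6, 6, 8, 9, 11, 13, 15, 17, 18, 19, 21, 22, 23, 31, 32]

i=0 j=0: A[i]=6>B[j]=4 take 4, j++
i=0 j=1: A[i]=6<=B[j]=6 take 6, i++
i=1 j=1: A[i]=8>B[j]=6 take 6, j++
i=1 j=2: A[i]=8<=B[j]=11 take 8, i++
i=2 j=2: A[i]=9<=B[j]=11 take 9, i++
i=3 j=2: A[i]=13>B[j]=11 take 11, j++
i=3 j=3: A[i]=13<=B[j]=17 take 13, i++
i=4 j=3: A[i]=15<=B[j]=17 take 15, i++
i=5 j=3: A[i]=18>B[j]=17 take 17, j++
i=5 j=4: A[i]=18<=B[j]=32 take 18, i++
i=6 j=4: A[i]=19<=B[j]=32 take 19, i++
i=7 j=4: A[i]=21<=B[j]=32 take 21, i++
i=8 j=4: A[i]=22<=B[j]=32 take 22, i++
i=9 j=4: A[i]=23<=B[j]=32 take 23, i++
i=10 j=4: A[i]=31<=B[j]=32 take 31, i++
i=11 j=4: A[i]=32<=B[j]=32 take 32, i++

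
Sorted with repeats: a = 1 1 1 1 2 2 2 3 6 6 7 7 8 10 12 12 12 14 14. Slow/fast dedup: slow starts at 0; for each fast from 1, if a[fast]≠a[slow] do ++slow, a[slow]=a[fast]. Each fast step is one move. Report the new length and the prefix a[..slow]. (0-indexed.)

length 9; prefix = [1, 2, 3, 6, 7, 8, 10, 12, 14]

slow=0 fast=1: a[fast]=1=a[slow] dup, fast++
slow=0 fast=2: a[fast]=1=a[slow] dup, fast++
slow=0 fast=3: a[fast]=1=a[slow] dup, fast++
slow=0 fast=4: a[fast]=2≠a[slow]=1 write a[1]=2, slow++,fast++
slow=1 fast=5: a[fast]=2=a[slow] dup, fast++
slow=1 fast=6: a[fast]=2=a[slow] dup, fast++
slow=1 fast=7: a[fast]=3≠a[slow]=2 write a[2]=3, slow++,fast++
slow=2 fast=8: a[fast]=6≠a[slow]=3 write a[3]=6, slow++,fast++
slow=3 fast=9: a[fast]=6=a[slow] dup, fast++
slow=3 fast=10: a[fast]=7≠a[slow]=6 write a[4]=7, slow++,fast++
slow=4 fast=11: a[fast]=7=a[slow] dup, fast++
slow=4 fast=12: a[fast]=8≠a[slow]=7 write a[5]=8, slow++,fast++
slow=5 fast=13: a[fast]=10≠a[slow]=8 write a[6]=10, slow++,fast++
slow=6 fast=14: a[fast]=12≠a[slow]=10 write a[7]=12, slow++,fast++
slow=7 fast=15: a[fast]=12=a[slow] dup, fast++
slow=7 fast=16: a[fast]=12=a[slow] dup, fast++
slow=7 fast=17: a[fast]=14≠a[slow]=12 write a[8]=14, slow++,fast++
slow=8 fast=18: a[fast]=14=a[slow] dup, fast++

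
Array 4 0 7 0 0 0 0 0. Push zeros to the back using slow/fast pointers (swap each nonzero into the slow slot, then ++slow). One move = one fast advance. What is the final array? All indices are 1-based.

(s=1,f=1) a[fast]=4≠0 swap→a[1]=4 → slow++,fast++
(s=2,f=2) a[fast]=0 → fast++
(s=2,f=3) a[fast]=7≠0 swap→a[2]=7 → slow++,fast++
(s=3,f=4) a[fast]=0 → fast++
(s=3,f=5) a[fast]=0 → fast++
(s=3,f=6) a[fast]=0 → fast++
(s=3,f=7) a[fast]=0 → fast++
(s=3,f=8) a[fast]=0 → fast++

[4, 7, 0, 0, 0, 0, 0, 0]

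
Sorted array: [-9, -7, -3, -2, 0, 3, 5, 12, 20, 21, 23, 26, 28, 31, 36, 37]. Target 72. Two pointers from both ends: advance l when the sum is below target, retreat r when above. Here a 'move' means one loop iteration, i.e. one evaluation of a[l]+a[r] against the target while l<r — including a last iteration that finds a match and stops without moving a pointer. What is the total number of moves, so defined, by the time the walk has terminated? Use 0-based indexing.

15 moves

l=0 r=15: -9+37=28 <72, l++
l=1 r=15: -7+37=30 <72, l++
l=2 r=15: -3+37=34 <72, l++
l=3 r=15: -2+37=35 <72, l++
l=4 r=15: 0+37=37 <72, l++
l=5 r=15: 3+37=40 <72, l++
l=6 r=15: 5+37=42 <72, l++
l=7 r=15: 12+37=49 <72, l++
l=8 r=15: 20+37=57 <72, l++
l=9 r=15: 21+37=58 <72, l++
l=10 r=15: 23+37=60 <72, l++
l=11 r=15: 26+37=63 <72, l++
l=12 r=15: 28+37=65 <72, l++
l=13 r=15: 31+37=68 <72, l++
l=14 r=15: 36+37=73 >72, r--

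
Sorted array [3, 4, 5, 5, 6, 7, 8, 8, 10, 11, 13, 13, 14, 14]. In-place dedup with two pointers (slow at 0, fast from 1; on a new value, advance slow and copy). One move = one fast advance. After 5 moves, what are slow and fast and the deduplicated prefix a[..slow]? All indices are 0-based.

slow=0 fast=1: a[fast]=4≠a[slow]=3 write a[1]=4, slow++,fast++
slow=1 fast=2: a[fast]=5≠a[slow]=4 write a[2]=5, slow++,fast++
slow=2 fast=3: a[fast]=5=a[slow] dup, fast++
slow=2 fast=4: a[fast]=6≠a[slow]=5 write a[3]=6, slow++,fast++
slow=3 fast=5: a[fast]=7≠a[slow]=6 write a[4]=7, slow++,fast++

slow=4, fast=6, prefix=[3, 4, 5, 6, 7]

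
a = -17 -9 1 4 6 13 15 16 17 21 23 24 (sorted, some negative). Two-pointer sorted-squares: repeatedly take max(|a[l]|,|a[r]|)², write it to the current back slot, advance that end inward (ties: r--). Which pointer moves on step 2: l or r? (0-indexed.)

r

l=0 r=11: |-17|<=|24| out[11]=576, r--
l=0 r=10: |-17|<=|23| out[10]=529, r--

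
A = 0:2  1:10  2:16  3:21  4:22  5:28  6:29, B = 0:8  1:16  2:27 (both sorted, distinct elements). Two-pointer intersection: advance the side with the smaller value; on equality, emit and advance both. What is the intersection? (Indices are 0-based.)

intersection = [16]

i=0 j=0: 2<8, i++
i=1 j=0: 10>8, j++
i=1 j=1: 10<16, i++
i=2 j=1: 16==16 emit, i++,j++
i=3 j=2: 21<27, i++
i=4 j=2: 22<27, i++
i=5 j=2: 28>27, j++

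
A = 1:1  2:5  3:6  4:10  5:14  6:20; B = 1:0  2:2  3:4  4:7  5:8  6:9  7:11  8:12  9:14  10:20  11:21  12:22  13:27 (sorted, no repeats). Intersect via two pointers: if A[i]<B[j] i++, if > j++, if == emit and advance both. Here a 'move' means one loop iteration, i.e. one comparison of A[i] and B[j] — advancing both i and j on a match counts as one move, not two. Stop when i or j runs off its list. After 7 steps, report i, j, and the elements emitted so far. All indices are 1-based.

i=1 j=1: 1>0, j++
i=1 j=2: 1<2, i++
i=2 j=2: 5>2, j++
i=2 j=3: 5>4, j++
i=2 j=4: 5<7, i++
i=3 j=4: 6<7, i++
i=4 j=4: 10>7, j++

i=4, j=5, emitted=[]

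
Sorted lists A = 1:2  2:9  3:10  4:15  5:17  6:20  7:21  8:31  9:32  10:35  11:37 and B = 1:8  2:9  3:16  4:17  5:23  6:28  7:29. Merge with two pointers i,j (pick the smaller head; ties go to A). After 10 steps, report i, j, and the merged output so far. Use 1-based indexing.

i=7, j=5, merged so far=[2, 8, 9, 9, 10, 15, 16, 17, 17, 20]

[i=1,j=1] A[i]=2<=B[j]=8 take 2 → i++
[i=2,j=1] A[i]=9>B[j]=8 take 8 → j++
[i=2,j=2] A[i]=9<=B[j]=9 take 9 → i++
[i=3,j=2] A[i]=10>B[j]=9 take 9 → j++
[i=3,j=3] A[i]=10<=B[j]=16 take 10 → i++
[i=4,j=3] A[i]=15<=B[j]=16 take 15 → i++
[i=5,j=3] A[i]=17>B[j]=16 take 16 → j++
[i=5,j=4] A[i]=17<=B[j]=17 take 17 → i++
[i=6,j=4] A[i]=20>B[j]=17 take 17 → j++
[i=6,j=5] A[i]=20<=B[j]=23 take 20 → i++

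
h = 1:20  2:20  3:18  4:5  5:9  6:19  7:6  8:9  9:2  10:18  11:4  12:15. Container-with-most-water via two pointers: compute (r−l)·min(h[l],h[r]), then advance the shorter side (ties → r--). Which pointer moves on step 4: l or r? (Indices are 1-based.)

r

[1,12] min(20,15)*11=165 best=165 * → r--
[1,11] min(20,4)*10=40 best=165 → r--
[1,10] min(20,18)*9=162 best=165 → r--
[1,9] min(20,2)*8=16 best=165 → r--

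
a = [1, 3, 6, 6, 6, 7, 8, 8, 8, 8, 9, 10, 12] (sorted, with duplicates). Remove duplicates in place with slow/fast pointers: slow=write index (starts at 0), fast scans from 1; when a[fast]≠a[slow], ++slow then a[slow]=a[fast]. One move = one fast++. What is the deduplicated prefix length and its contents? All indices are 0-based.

length 8; prefix = [1, 3, 6, 7, 8, 9, 10, 12]

(s=0,f=1) a[fast]=3≠a[slow]=1 write a[1]=3 → slow++,fast++
(s=1,f=2) a[fast]=6≠a[slow]=3 write a[2]=6 → slow++,fast++
(s=2,f=3) a[fast]=6=a[slow] dup → fast++
(s=2,f=4) a[fast]=6=a[slow] dup → fast++
(s=2,f=5) a[fast]=7≠a[slow]=6 write a[3]=7 → slow++,fast++
(s=3,f=6) a[fast]=8≠a[slow]=7 write a[4]=8 → slow++,fast++
(s=4,f=7) a[fast]=8=a[slow] dup → fast++
(s=4,f=8) a[fast]=8=a[slow] dup → fast++
(s=4,f=9) a[fast]=8=a[slow] dup → fast++
(s=4,f=10) a[fast]=9≠a[slow]=8 write a[5]=9 → slow++,fast++
(s=5,f=11) a[fast]=10≠a[slow]=9 write a[6]=10 → slow++,fast++
(s=6,f=12) a[fast]=12≠a[slow]=10 write a[7]=12 → slow++,fast++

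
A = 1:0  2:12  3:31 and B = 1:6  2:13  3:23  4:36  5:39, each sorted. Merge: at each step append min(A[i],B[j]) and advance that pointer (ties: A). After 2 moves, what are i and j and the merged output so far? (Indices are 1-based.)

[i=1,j=1] A[i]=0<=B[j]=6 take 0 → i++
[i=2,j=1] A[i]=12>B[j]=6 take 6 → j++

i=2, j=2, merged so far=[0, 6]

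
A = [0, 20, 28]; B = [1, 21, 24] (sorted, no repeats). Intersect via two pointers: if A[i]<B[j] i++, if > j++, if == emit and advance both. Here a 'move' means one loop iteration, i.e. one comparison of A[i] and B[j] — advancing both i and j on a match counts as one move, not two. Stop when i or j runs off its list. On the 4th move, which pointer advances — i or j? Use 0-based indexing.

j

[i=0,j=0] 0<1 → i++
[i=1,j=0] 20>1 → j++
[i=1,j=1] 20<21 → i++
[i=2,j=1] 28>21 → j++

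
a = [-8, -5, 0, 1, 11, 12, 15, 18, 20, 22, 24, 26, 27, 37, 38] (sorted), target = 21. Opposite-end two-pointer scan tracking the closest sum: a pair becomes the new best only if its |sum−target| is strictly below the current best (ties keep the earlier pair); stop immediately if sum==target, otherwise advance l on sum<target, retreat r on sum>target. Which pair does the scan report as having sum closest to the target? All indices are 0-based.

pair (-5, 26) with sum 21 (|Δ|=0)

[0,14] -8+38=30 d=9 * → r--
[0,13] -8+37=29 d=8 * → r--
[0,12] -8+27=19 d=2 * → l++
[1,12] -5+27=22 d=1 * → r--
[1,11] -5+26=21 d=0 * → stop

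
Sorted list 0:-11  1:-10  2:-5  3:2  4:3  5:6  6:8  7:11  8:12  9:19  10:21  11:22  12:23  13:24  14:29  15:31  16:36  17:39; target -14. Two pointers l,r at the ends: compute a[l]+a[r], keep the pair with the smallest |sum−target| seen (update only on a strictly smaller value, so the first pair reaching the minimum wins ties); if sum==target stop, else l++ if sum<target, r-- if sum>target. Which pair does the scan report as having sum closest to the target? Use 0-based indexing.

pair (-10, -5) with sum -15 (|Δ|=1)

[0,17] -11+39=28 d=42 * → r--
[0,16] -11+36=25 d=39 * → r--
[0,15] -11+31=20 d=34 * → r--
[0,14] -11+29=18 d=32 * → r--
[0,13] -11+24=13 d=27 * → r--
[0,12] -11+23=12 d=26 * → r--
[0,11] -11+22=11 d=25 * → r--
[0,10] -11+21=10 d=24 * → r--
[0,9] -11+19=8 d=22 * → r--
[0,8] -11+12=1 d=15 * → r--
[0,7] -11+11=0 d=14 * → r--
[0,6] -11+8=-3 d=11 * → r--
[0,5] -11+6=-5 d=9 * → r--
[0,4] -11+3=-8 d=6 * → r--
[0,3] -11+2=-9 d=5 * → r--
[0,2] -11+-5=-16 d=2 * → l++
[1,2] -10+-5=-15 d=1 * → l++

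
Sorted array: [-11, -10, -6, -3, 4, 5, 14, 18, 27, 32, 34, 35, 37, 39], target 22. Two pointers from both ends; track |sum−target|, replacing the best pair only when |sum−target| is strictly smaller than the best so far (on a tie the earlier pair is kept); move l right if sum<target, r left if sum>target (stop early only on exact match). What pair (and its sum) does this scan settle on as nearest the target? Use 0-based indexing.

pair (-10, 32) with sum 22 (|Δ|=0)

l=0 r=13: -11+39=28 d=6 *, r--
l=0 r=12: -11+37=26 d=4 *, r--
l=0 r=11: -11+35=24 d=2 *, r--
l=0 r=10: -11+34=23 d=1 *, r--
l=0 r=9: -11+32=21 d=1, l++
l=1 r=9: -10+32=22 d=0 *, stop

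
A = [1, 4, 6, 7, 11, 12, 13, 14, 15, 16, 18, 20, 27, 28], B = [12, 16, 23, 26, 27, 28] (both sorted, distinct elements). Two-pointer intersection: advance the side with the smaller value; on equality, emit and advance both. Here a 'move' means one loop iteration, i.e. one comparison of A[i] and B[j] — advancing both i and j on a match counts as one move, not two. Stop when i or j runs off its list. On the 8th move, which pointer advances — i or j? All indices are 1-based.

i

[i=1,j=1] 1<12 → i++
[i=2,j=1] 4<12 → i++
[i=3,j=1] 6<12 → i++
[i=4,j=1] 7<12 → i++
[i=5,j=1] 11<12 → i++
[i=6,j=1] 12==12 emit → i++,j++
[i=7,j=2] 13<16 → i++
[i=8,j=2] 14<16 → i++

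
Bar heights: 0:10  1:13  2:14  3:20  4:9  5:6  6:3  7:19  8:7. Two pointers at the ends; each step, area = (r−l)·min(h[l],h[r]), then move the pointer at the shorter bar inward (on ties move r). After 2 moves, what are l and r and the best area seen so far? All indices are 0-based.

l=1, r=7, best area=70

[0,8] min(10,7)*8=56 best=56 * → r--
[0,7] min(10,19)*7=70 best=70 * → l++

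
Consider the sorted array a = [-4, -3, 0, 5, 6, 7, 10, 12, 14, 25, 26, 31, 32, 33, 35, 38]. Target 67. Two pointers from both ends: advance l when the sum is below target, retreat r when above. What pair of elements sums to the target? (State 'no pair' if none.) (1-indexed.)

[1,16] -4+38=34 <67 → l++
[2,16] -3+38=35 <67 → l++
[3,16] 0+38=38 <67 → l++
[4,16] 5+38=43 <67 → l++
[5,16] 6+38=44 <67 → l++
[6,16] 7+38=45 <67 → l++
[7,16] 10+38=48 <67 → l++
[8,16] 12+38=50 <67 → l++
[9,16] 14+38=52 <67 → l++
[10,16] 25+38=63 <67 → l++
[11,16] 26+38=64 <67 → l++
[12,16] 31+38=69 >67 → r--
[12,15] 31+35=66 <67 → l++
[13,15] 32+35=67 → found

(32, 35)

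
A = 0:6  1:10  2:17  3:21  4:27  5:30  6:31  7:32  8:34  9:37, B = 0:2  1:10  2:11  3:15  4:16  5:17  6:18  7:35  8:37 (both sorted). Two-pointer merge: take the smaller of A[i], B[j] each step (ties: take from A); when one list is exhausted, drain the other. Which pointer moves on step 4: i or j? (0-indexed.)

[i=0,j=0] A[i]=6>B[j]=2 take 2 → j++
[i=0,j=1] A[i]=6<=B[j]=10 take 6 → i++
[i=1,j=1] A[i]=10<=B[j]=10 take 10 → i++
[i=2,j=1] A[i]=17>B[j]=10 take 10 → j++

j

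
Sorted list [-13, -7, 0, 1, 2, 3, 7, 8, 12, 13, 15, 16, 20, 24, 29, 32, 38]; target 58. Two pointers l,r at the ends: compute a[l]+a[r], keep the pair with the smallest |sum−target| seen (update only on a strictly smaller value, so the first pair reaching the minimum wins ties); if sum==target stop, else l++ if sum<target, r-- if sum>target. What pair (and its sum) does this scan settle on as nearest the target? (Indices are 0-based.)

[0,16] -13+38=25 d=33 * → l++
[1,16] -7+38=31 d=27 * → l++
[2,16] 0+38=38 d=20 * → l++
[3,16] 1+38=39 d=19 * → l++
[4,16] 2+38=40 d=18 * → l++
[5,16] 3+38=41 d=17 * → l++
[6,16] 7+38=45 d=13 * → l++
[7,16] 8+38=46 d=12 * → l++
[8,16] 12+38=50 d=8 * → l++
[9,16] 13+38=51 d=7 * → l++
[10,16] 15+38=53 d=5 * → l++
[11,16] 16+38=54 d=4 * → l++
[12,16] 20+38=58 d=0 * → stop

pair (20, 38) with sum 58 (|Δ|=0)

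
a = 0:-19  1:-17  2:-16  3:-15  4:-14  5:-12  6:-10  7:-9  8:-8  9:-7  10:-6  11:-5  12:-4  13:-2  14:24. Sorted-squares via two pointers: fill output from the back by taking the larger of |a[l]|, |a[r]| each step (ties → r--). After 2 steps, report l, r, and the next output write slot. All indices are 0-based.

[0,14] |-19|<=|24| out[14]=576 → r--
[0,13] |-19|>|-2| out[13]=361 → l++

l=1, r=13, next write slot=12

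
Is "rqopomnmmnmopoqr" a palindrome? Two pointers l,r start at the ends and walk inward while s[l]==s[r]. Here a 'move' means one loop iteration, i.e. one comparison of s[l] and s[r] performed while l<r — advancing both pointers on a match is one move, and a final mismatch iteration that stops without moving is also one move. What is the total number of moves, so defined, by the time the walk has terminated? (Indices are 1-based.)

8 moves

l=1 r=16: 'r'=='r', l++,r--
l=2 r=15: 'q'=='q', l++,r--
l=3 r=14: 'o'=='o', l++,r--
l=4 r=13: 'p'=='p', l++,r--
l=5 r=12: 'o'=='o', l++,r--
l=6 r=11: 'm'=='m', l++,r--
l=7 r=10: 'n'=='n', l++,r--
l=8 r=9: 'm'=='m', l++,r--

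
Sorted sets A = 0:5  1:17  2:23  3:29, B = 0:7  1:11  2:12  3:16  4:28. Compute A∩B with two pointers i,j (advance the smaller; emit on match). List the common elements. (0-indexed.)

[i=0,j=0] 5<7 → i++
[i=1,j=0] 17>7 → j++
[i=1,j=1] 17>11 → j++
[i=1,j=2] 17>12 → j++
[i=1,j=3] 17>16 → j++
[i=1,j=4] 17<28 → i++
[i=2,j=4] 23<28 → i++
[i=3,j=4] 29>28 → j++

intersection = []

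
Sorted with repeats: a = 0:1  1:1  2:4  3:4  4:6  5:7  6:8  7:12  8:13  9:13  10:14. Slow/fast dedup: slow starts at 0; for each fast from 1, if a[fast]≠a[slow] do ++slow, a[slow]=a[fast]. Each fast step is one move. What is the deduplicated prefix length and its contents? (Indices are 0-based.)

length 8; prefix = [1, 4, 6, 7, 8, 12, 13, 14]

slow=0 fast=1: a[fast]=1=a[slow] dup, fast++
slow=0 fast=2: a[fast]=4≠a[slow]=1 write a[1]=4, slow++,fast++
slow=1 fast=3: a[fast]=4=a[slow] dup, fast++
slow=1 fast=4: a[fast]=6≠a[slow]=4 write a[2]=6, slow++,fast++
slow=2 fast=5: a[fast]=7≠a[slow]=6 write a[3]=7, slow++,fast++
slow=3 fast=6: a[fast]=8≠a[slow]=7 write a[4]=8, slow++,fast++
slow=4 fast=7: a[fast]=12≠a[slow]=8 write a[5]=12, slow++,fast++
slow=5 fast=8: a[fast]=13≠a[slow]=12 write a[6]=13, slow++,fast++
slow=6 fast=9: a[fast]=13=a[slow] dup, fast++
slow=6 fast=10: a[fast]=14≠a[slow]=13 write a[7]=14, slow++,fast++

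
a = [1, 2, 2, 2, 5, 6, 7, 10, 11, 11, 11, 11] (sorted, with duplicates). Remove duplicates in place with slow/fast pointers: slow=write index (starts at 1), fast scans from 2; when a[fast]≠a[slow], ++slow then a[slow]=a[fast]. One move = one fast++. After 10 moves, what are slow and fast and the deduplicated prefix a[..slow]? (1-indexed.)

slow=7, fast=12, prefix=[1, 2, 5, 6, 7, 10, 11]

(s=1,f=2) a[fast]=2≠a[slow]=1 write a[2]=2 → slow++,fast++
(s=2,f=3) a[fast]=2=a[slow] dup → fast++
(s=2,f=4) a[fast]=2=a[slow] dup → fast++
(s=2,f=5) a[fast]=5≠a[slow]=2 write a[3]=5 → slow++,fast++
(s=3,f=6) a[fast]=6≠a[slow]=5 write a[4]=6 → slow++,fast++
(s=4,f=7) a[fast]=7≠a[slow]=6 write a[5]=7 → slow++,fast++
(s=5,f=8) a[fast]=10≠a[slow]=7 write a[6]=10 → slow++,fast++
(s=6,f=9) a[fast]=11≠a[slow]=10 write a[7]=11 → slow++,fast++
(s=7,f=10) a[fast]=11=a[slow] dup → fast++
(s=7,f=11) a[fast]=11=a[slow] dup → fast++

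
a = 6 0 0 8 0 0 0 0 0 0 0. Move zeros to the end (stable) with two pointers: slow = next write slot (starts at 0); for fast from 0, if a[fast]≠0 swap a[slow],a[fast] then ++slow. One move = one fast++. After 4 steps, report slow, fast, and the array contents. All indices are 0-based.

(s=0,f=0) a[fast]=6≠0 swap→a[0]=6 → slow++,fast++
(s=1,f=1) a[fast]=0 → fast++
(s=1,f=2) a[fast]=0 → fast++
(s=1,f=3) a[fast]=8≠0 swap→a[1]=8 → slow++,fast++

slow=2, fast=4, a=[6, 8, 0, 0, 0, 0, 0, 0, 0, 0, 0]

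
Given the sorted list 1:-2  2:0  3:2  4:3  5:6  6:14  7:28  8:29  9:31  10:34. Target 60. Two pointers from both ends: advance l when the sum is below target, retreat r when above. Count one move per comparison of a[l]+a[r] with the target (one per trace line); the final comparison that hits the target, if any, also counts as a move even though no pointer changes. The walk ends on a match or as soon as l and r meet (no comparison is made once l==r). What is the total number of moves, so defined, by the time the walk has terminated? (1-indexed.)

l=1 r=10: -2+34=32 <60, l++
l=2 r=10: 0+34=34 <60, l++
l=3 r=10: 2+34=36 <60, l++
l=4 r=10: 3+34=37 <60, l++
l=5 r=10: 6+34=40 <60, l++
l=6 r=10: 14+34=48 <60, l++
l=7 r=10: 28+34=62 >60, r--
l=7 r=9: 28+31=59 <60, l++
l=8 r=9: 29+31=60, found

9 moves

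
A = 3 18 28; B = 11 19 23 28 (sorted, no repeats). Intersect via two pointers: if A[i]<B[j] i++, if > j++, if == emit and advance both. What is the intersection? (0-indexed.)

intersection = [28]

i=0 j=0: 3<11, i++
i=1 j=0: 18>11, j++
i=1 j=1: 18<19, i++
i=2 j=1: 28>19, j++
i=2 j=2: 28>23, j++
i=2 j=3: 28==28 emit, i++,j++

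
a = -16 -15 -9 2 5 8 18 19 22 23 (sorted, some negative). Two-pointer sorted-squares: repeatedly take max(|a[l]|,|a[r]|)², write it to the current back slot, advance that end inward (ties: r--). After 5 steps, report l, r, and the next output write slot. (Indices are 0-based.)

l=1, r=5, next write slot=4

[0,9] |-16|<=|23| out[9]=529 → r--
[0,8] |-16|<=|22| out[8]=484 → r--
[0,7] |-16|<=|19| out[7]=361 → r--
[0,6] |-16|<=|18| out[6]=324 → r--
[0,5] |-16|>|8| out[5]=256 → l++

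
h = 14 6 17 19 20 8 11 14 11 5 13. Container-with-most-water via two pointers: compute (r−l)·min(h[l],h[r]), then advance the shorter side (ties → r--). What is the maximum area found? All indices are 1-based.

[1,11] min(14,13)*10=130 best=130 * → r--
[1,10] min(14,5)*9=45 best=130 → r--
[1,9] min(14,11)*8=88 best=130 → r--
[1,8] min(14,14)*7=98 best=130 → r--
[1,7] min(14,11)*6=66 best=130 → r--
[1,6] min(14,8)*5=40 best=130 → r--
[1,5] min(14,20)*4=56 best=130 → l++
[2,5] min(6,20)*3=18 best=130 → l++
[3,5] min(17,20)*2=34 best=130 → l++
[4,5] min(19,20)*1=19 best=130 → l++

max area = 130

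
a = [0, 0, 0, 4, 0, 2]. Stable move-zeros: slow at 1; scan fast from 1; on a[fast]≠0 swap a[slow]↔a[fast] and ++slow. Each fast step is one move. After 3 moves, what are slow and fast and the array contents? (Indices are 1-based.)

slow=1, fast=4, a=[0, 0, 0, 4, 0, 2]

slow=1 fast=1: a[fast]=0, fast++
slow=1 fast=2: a[fast]=0, fast++
slow=1 fast=3: a[fast]=0, fast++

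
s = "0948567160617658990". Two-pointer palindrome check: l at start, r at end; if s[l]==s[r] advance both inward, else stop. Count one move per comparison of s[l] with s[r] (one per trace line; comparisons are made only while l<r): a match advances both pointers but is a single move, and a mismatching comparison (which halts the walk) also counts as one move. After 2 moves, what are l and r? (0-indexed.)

l=2, r=16

[0,18] '0'=='0' → l++,r--
[1,17] '9'=='9' → l++,r--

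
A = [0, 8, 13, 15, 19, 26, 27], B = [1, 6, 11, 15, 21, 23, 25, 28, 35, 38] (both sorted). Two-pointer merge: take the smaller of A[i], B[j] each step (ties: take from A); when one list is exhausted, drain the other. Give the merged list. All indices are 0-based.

[0, 1, 6, 8, 11, 13, 15, 15, 19, 21, 23, 25, 26, 27, 28, 35, 38]

i=0 j=0: A[i]=0<=B[j]=1 take 0, i++
i=1 j=0: A[i]=8>B[j]=1 take 1, j++
i=1 j=1: A[i]=8>B[j]=6 take 6, j++
i=1 j=2: A[i]=8<=B[j]=11 take 8, i++
i=2 j=2: A[i]=13>B[j]=11 take 11, j++
i=2 j=3: A[i]=13<=B[j]=15 take 13, i++
i=3 j=3: A[i]=15<=B[j]=15 take 15, i++
i=4 j=3: A[i]=19>B[j]=15 take 15, j++
i=4 j=4: A[i]=19<=B[j]=21 take 19, i++
i=5 j=4: A[i]=26>B[j]=21 take 21, j++
i=5 j=5: A[i]=26>B[j]=23 take 23, j++
i=5 j=6: A[i]=26>B[j]=25 take 25, j++
i=5 j=7: A[i]=26<=B[j]=28 take 26, i++
i=6 j=7: A[i]=27<=B[j]=28 take 27, i++
i=7 j=7: A done, take B[j]=28, j++
i=7 j=8: A done, take B[j]=35, j++
i=7 j=9: A done, take B[j]=38, j++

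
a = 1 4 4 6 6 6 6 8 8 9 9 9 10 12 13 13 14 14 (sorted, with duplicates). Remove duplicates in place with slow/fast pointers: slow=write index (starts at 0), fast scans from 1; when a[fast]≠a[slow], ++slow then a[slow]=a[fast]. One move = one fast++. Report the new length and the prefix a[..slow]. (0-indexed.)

(s=0,f=1) a[fast]=4≠a[slow]=1 write a[1]=4 → slow++,fast++
(s=1,f=2) a[fast]=4=a[slow] dup → fast++
(s=1,f=3) a[fast]=6≠a[slow]=4 write a[2]=6 → slow++,fast++
(s=2,f=4) a[fast]=6=a[slow] dup → fast++
(s=2,f=5) a[fast]=6=a[slow] dup → fast++
(s=2,f=6) a[fast]=6=a[slow] dup → fast++
(s=2,f=7) a[fast]=8≠a[slow]=6 write a[3]=8 → slow++,fast++
(s=3,f=8) a[fast]=8=a[slow] dup → fast++
(s=3,f=9) a[fast]=9≠a[slow]=8 write a[4]=9 → slow++,fast++
(s=4,f=10) a[fast]=9=a[slow] dup → fast++
(s=4,f=11) a[fast]=9=a[slow] dup → fast++
(s=4,f=12) a[fast]=10≠a[slow]=9 write a[5]=10 → slow++,fast++
(s=5,f=13) a[fast]=12≠a[slow]=10 write a[6]=12 → slow++,fast++
(s=6,f=14) a[fast]=13≠a[slow]=12 write a[7]=13 → slow++,fast++
(s=7,f=15) a[fast]=13=a[slow] dup → fast++
(s=7,f=16) a[fast]=14≠a[slow]=13 write a[8]=14 → slow++,fast++
(s=8,f=17) a[fast]=14=a[slow] dup → fast++

length 9; prefix = [1, 4, 6, 8, 9, 10, 12, 13, 14]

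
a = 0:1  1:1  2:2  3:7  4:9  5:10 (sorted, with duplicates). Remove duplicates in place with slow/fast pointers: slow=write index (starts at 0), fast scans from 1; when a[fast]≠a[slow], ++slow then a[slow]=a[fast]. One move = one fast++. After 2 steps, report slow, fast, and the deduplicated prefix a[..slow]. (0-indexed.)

slow=1, fast=3, prefix=[1, 2]

(s=0,f=1) a[fast]=1=a[slow] dup → fast++
(s=0,f=2) a[fast]=2≠a[slow]=1 write a[1]=2 → slow++,fast++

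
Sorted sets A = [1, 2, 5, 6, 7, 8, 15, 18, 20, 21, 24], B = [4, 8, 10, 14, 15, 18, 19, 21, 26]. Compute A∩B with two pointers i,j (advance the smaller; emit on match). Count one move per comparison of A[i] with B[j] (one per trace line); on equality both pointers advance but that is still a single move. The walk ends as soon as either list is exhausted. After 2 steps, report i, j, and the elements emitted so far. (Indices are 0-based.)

[i=0,j=0] 1<4 → i++
[i=1,j=0] 2<4 → i++

i=2, j=0, emitted=[]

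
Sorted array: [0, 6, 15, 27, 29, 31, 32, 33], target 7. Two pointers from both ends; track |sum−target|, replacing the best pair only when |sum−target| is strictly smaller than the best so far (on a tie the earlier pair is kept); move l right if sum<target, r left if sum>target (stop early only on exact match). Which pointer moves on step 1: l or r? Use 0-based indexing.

r

[0,7] 0+33=33 d=26 * → r--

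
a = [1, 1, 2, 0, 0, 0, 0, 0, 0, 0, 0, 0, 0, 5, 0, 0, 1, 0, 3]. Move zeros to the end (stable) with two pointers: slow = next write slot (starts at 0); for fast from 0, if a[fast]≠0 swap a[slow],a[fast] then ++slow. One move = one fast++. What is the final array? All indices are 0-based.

(s=0,f=0) a[fast]=1≠0 swap→a[0]=1 → slow++,fast++
(s=1,f=1) a[fast]=1≠0 swap→a[1]=1 → slow++,fast++
(s=2,f=2) a[fast]=2≠0 swap→a[2]=2 → slow++,fast++
(s=3,f=3) a[fast]=0 → fast++
(s=3,f=4) a[fast]=0 → fast++
(s=3,f=5) a[fast]=0 → fast++
(s=3,f=6) a[fast]=0 → fast++
(s=3,f=7) a[fast]=0 → fast++
(s=3,f=8) a[fast]=0 → fast++
(s=3,f=9) a[fast]=0 → fast++
(s=3,f=10) a[fast]=0 → fast++
(s=3,f=11) a[fast]=0 → fast++
(s=3,f=12) a[fast]=0 → fast++
(s=3,f=13) a[fast]=5≠0 swap→a[3]=5 → slow++,fast++
(s=4,f=14) a[fast]=0 → fast++
(s=4,f=15) a[fast]=0 → fast++
(s=4,f=16) a[fast]=1≠0 swap→a[4]=1 → slow++,fast++
(s=5,f=17) a[fast]=0 → fast++
(s=5,f=18) a[fast]=3≠0 swap→a[5]=3 → slow++,fast++

[1, 1, 2, 5, 1, 3, 0, 0, 0, 0, 0, 0, 0, 0, 0, 0, 0, 0, 0]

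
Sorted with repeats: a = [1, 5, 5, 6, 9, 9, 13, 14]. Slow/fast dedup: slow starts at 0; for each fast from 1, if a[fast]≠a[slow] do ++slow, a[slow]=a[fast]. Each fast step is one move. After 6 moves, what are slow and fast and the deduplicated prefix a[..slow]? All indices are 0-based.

slow=4, fast=7, prefix=[1, 5, 6, 9, 13]

(s=0,f=1) a[fast]=5≠a[slow]=1 write a[1]=5 → slow++,fast++
(s=1,f=2) a[fast]=5=a[slow] dup → fast++
(s=1,f=3) a[fast]=6≠a[slow]=5 write a[2]=6 → slow++,fast++
(s=2,f=4) a[fast]=9≠a[slow]=6 write a[3]=9 → slow++,fast++
(s=3,f=5) a[fast]=9=a[slow] dup → fast++
(s=3,f=6) a[fast]=13≠a[slow]=9 write a[4]=13 → slow++,fast++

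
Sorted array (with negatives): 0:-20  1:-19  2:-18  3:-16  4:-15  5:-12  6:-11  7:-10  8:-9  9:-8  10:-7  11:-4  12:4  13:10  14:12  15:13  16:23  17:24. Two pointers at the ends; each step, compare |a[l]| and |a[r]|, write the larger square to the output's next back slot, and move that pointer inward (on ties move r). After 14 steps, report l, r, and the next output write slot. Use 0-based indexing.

[0,17] |-20|<=|24| out[17]=576 → r--
[0,16] |-20|<=|23| out[16]=529 → r--
[0,15] |-20|>|13| out[15]=400 → l++
[1,15] |-19|>|13| out[14]=361 → l++
[2,15] |-18|>|13| out[13]=324 → l++
[3,15] |-16|>|13| out[12]=256 → l++
[4,15] |-15|>|13| out[11]=225 → l++
[5,15] |-12|<=|13| out[10]=169 → r--
[5,14] |-12|<=|12| out[9]=144 → r--
[5,13] |-12|>|10| out[8]=144 → l++
[6,13] |-11|>|10| out[7]=121 → l++
[7,13] |-10|<=|10| out[6]=100 → r--
[7,12] |-10|>|4| out[5]=100 → l++
[8,12] |-9|>|4| out[4]=81 → l++

l=9, r=12, next write slot=3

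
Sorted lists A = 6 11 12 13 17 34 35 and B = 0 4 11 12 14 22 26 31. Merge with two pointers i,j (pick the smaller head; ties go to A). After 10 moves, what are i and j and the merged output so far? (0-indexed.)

i=0 j=0: A[i]=6>B[j]=0 take 0, j++
i=0 j=1: A[i]=6>B[j]=4 take 4, j++
i=0 j=2: A[i]=6<=B[j]=11 take 6, i++
i=1 j=2: A[i]=11<=B[j]=11 take 11, i++
i=2 j=2: A[i]=12>B[j]=11 take 11, j++
i=2 j=3: A[i]=12<=B[j]=12 take 12, i++
i=3 j=3: A[i]=13>B[j]=12 take 12, j++
i=3 j=4: A[i]=13<=B[j]=14 take 13, i++
i=4 j=4: A[i]=17>B[j]=14 take 14, j++
i=4 j=5: A[i]=17<=B[j]=22 take 17, i++

i=5, j=5, merged so far=[0, 4, 6, 11, 11, 12, 12, 13, 14, 17]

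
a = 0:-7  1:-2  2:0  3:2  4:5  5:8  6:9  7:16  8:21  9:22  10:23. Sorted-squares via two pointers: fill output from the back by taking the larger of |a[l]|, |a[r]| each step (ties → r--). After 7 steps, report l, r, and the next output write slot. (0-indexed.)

[0,10] |-7|<=|23| out[10]=529 → r--
[0,9] |-7|<=|22| out[9]=484 → r--
[0,8] |-7|<=|21| out[8]=441 → r--
[0,7] |-7|<=|16| out[7]=256 → r--
[0,6] |-7|<=|9| out[6]=81 → r--
[0,5] |-7|<=|8| out[5]=64 → r--
[0,4] |-7|>|5| out[4]=49 → l++

l=1, r=4, next write slot=3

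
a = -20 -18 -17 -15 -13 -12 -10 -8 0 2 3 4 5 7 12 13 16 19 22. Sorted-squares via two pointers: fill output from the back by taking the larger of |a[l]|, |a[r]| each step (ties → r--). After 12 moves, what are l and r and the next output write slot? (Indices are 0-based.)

l=7, r=13, next write slot=6

[0,18] |-20|<=|22| out[18]=484 → r--
[0,17] |-20|>|19| out[17]=400 → l++
[1,17] |-18|<=|19| out[16]=361 → r--
[1,16] |-18|>|16| out[15]=324 → l++
[2,16] |-17|>|16| out[14]=289 → l++
[3,16] |-15|<=|16| out[13]=256 → r--
[3,15] |-15|>|13| out[12]=225 → l++
[4,15] |-13|<=|13| out[11]=169 → r--
[4,14] |-13|>|12| out[10]=169 → l++
[5,14] |-12|<=|12| out[9]=144 → r--
[5,13] |-12|>|7| out[8]=144 → l++
[6,13] |-10|>|7| out[7]=100 → l++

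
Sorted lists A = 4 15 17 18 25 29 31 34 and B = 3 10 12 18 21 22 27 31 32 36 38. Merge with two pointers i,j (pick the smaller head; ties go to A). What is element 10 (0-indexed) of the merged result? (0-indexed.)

merged[10] = 25

i=0 j=0: A[i]=4>B[j]=3 take 3, j++
i=0 j=1: A[i]=4<=B[j]=10 take 4, i++
i=1 j=1: A[i]=15>B[j]=10 take 10, j++
i=1 j=2: A[i]=15>B[j]=12 take 12, j++
i=1 j=3: A[i]=15<=B[j]=18 take 15, i++
i=2 j=3: A[i]=17<=B[j]=18 take 17, i++
i=3 j=3: A[i]=18<=B[j]=18 take 18, i++
i=4 j=3: A[i]=25>B[j]=18 take 18, j++
i=4 j=4: A[i]=25>B[j]=21 take 21, j++
i=4 j=5: A[i]=25>B[j]=22 take 22, j++
i=4 j=6: A[i]=25<=B[j]=27 take 25, i++
i=5 j=6: A[i]=29>B[j]=27 take 27, j++
i=5 j=7: A[i]=29<=B[j]=31 take 29, i++
i=6 j=7: A[i]=31<=B[j]=31 take 31, i++
i=7 j=7: A[i]=34>B[j]=31 take 31, j++
i=7 j=8: A[i]=34>B[j]=32 take 32, j++
i=7 j=9: A[i]=34<=B[j]=36 take 34, i++
i=8 j=9: A done, take B[j]=36, j++
i=8 j=10: A done, take B[j]=38, j++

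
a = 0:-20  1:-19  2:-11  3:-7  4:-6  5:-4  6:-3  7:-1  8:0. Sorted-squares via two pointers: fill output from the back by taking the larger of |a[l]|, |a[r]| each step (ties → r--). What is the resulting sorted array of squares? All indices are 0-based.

[0, 1, 9, 16, 36, 49, 121, 361, 400]

l=0 r=8: |-20|>|0| out[8]=400, l++
l=1 r=8: |-19|>|0| out[7]=361, l++
l=2 r=8: |-11|>|0| out[6]=121, l++
l=3 r=8: |-7|>|0| out[5]=49, l++
l=4 r=8: |-6|>|0| out[4]=36, l++
l=5 r=8: |-4|>|0| out[3]=16, l++
l=6 r=8: |-3|>|0| out[2]=9, l++
l=7 r=8: |-1|>|0| out[1]=1, l++
l=8 r=8: |0|<=|0| out[0]=0, r--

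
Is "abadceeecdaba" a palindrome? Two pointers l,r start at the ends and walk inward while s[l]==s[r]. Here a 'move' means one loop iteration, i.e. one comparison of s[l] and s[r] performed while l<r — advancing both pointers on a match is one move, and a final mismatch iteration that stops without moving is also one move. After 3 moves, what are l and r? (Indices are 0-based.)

[0,12] 'a'=='a' → l++,r--
[1,11] 'b'=='b' → l++,r--
[2,10] 'a'=='a' → l++,r--

l=3, r=9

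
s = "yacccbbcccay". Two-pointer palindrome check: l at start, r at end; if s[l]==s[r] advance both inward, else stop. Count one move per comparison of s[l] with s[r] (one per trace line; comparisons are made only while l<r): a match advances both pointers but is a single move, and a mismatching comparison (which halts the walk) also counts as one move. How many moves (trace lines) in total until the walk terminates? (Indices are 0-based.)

l=0 r=11: 'y'=='y', l++,r--
l=1 r=10: 'a'=='a', l++,r--
l=2 r=9: 'c'=='c', l++,r--
l=3 r=8: 'c'=='c', l++,r--
l=4 r=7: 'c'=='c', l++,r--
l=5 r=6: 'b'=='b', l++,r--

6 moves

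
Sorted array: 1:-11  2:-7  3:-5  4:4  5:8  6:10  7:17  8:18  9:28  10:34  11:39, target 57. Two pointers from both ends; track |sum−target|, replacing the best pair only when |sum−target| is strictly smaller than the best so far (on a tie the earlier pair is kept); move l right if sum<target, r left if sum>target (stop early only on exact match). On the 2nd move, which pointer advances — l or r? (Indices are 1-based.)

[1,11] -11+39=28 d=29 * → l++
[2,11] -7+39=32 d=25 * → l++

l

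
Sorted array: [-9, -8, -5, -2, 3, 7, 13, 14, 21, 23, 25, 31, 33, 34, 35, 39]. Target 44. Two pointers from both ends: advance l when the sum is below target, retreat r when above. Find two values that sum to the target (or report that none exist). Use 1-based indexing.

[1,16] -9+39=30 <44 → l++
[2,16] -8+39=31 <44 → l++
[3,16] -5+39=34 <44 → l++
[4,16] -2+39=37 <44 → l++
[5,16] 3+39=42 <44 → l++
[6,16] 7+39=46 >44 → r--
[6,15] 7+35=42 <44 → l++
[7,15] 13+35=48 >44 → r--
[7,14] 13+34=47 >44 → r--
[7,13] 13+33=46 >44 → r--
[7,12] 13+31=44 → found

(13, 31)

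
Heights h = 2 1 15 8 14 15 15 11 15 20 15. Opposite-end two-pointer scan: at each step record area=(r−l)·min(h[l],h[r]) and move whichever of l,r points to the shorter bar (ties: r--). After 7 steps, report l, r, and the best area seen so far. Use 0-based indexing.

l=6, r=9, best area=120

l=0 r=10: min(2,15)*10=20 best=20 *, l++
l=1 r=10: min(1,15)*9=9 best=20, l++
l=2 r=10: min(15,15)*8=120 best=120 *, r--
l=2 r=9: min(15,20)*7=105 best=120, l++
l=3 r=9: min(8,20)*6=48 best=120, l++
l=4 r=9: min(14,20)*5=70 best=120, l++
l=5 r=9: min(15,20)*4=60 best=120, l++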